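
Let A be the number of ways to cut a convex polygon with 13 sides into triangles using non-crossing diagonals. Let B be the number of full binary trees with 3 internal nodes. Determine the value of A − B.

Triangulations of a convex m-gon are counted by C_{m−2}; with m = 13 this is C_11. So A = C_11 = 58786.
Full binary trees with n internal nodes are counted by C_n; here n = 3. So B = C_3 = 5.
A − B = 58786 − 5 = 58781.

58781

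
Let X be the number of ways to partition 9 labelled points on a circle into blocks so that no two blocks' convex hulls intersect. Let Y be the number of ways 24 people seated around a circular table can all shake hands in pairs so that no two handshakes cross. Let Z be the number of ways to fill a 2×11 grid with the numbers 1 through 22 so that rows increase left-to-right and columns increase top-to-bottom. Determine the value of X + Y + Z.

The non-crossing partitions of [9] form a lattice of size C_9. So X = C_9 = 4862.
With 24 = 2·12 people, non-crossing handshake pairings are non-crossing perfect matchings on a circle, counted by C_12. So Y = C_12 = 208012.
By the hook-length formula (or a Dyck-path bijection), SYT of shape 2×11 number C_11. So Z = C_11 = 58786.
X + Y + Z = 4862 + 208012 + 58786 = 271660.

271660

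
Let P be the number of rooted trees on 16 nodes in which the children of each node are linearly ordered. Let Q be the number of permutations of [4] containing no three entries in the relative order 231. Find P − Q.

Rooted ordered (plane) trees on m nodes have m−1 edges and are counted by C_{m−1}; m = 16 gives C_15. So P = C_15 = 9694845.
For any fixed pattern of length 3, the pattern-avoiding permutations of [4] number C_4. So Q = C_4 = 14.
P − Q = 9694845 − 14 = 9694831.

9694831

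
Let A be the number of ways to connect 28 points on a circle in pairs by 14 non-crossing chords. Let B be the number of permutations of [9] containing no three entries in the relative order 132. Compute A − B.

2669578

Pairing 28 circle points by 14 non-crossing chords gives C_14 matchings. So A = C_14 = 2674440.
Permutations of [n] avoiding any single length-3 pattern are counted by C_n; here n = 9. So B = C_9 = 4862.
A − B = 2674440 − 4862 = 2669578.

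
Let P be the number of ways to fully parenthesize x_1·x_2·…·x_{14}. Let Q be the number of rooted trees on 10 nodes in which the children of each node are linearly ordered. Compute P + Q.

747762

Parenthesizations of m factors correspond to full binary trees with m leaves, counted by C_{m−1}; m = 14 gives C_13. So P = C_13 = 742900.
A rooted plane tree on 10 nodes has 9 edges, and such trees are counted by C_9. So Q = C_9 = 4862.
P + Q = 742900 + 4862 = 747762.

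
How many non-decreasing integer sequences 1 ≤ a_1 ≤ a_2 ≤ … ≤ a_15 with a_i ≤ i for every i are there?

9694845

Such sub-staircase sequences of length n are counted by C_n; here n = 15.
C_15 = C(30,15)/16 = 155117520/16 = 9694845.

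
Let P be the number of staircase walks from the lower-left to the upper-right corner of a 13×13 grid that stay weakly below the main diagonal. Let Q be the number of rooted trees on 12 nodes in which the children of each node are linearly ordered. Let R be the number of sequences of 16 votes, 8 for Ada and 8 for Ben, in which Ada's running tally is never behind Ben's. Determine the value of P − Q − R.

682684

Sub-diagonal monotone paths from (0,0) to (13,13) biject with Dyck paths of semilength 13, giving C_13. So P = C_13 = 742900.
Rooted ordered (plane) trees on m nodes have m−1 edges and are counted by C_{m−1}; m = 12 gives C_11. So Q = C_11 = 58786.
Ballot sequences with n votes each where one side never trails are Dyck words, counted by C_n; here n = 8. So R = C_8 = 1430.
P − Q − R = 742900 − 58786 − 1430 = 682684.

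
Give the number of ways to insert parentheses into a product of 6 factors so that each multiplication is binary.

42

Ways to associate a product of 6 factors correspond to binary trees on 6 leaves, so the count is C_5.
C_5 = C_4 · 2(2·4+1)/(4+2) = 14 · 18/6 = 42.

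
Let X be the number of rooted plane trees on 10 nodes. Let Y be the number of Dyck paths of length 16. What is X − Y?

3432

A rooted plane tree on 10 nodes has 9 edges, and such trees are counted by C_9. So X = C_9 = 4862.
Dyck paths of semilength n (length 2n) are counted by C_n; here n = 8. So Y = C_8 = 1430.
X − Y = 4862 − 1430 = 3432.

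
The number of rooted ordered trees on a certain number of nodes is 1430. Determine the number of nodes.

9

Rooted ordered trees on m nodes are counted by C_{m−1}. The Catalan number equal to 1430 is C_8.
So the index is 8, and the number of nodes is 8 + 1 = 9.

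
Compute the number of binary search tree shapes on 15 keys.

Rooted binary trees with 15 nodes (each child slot possibly empty) number C_15.
C_15 = C(30,15)/16 = 155117520/16 = 9694845.

9694845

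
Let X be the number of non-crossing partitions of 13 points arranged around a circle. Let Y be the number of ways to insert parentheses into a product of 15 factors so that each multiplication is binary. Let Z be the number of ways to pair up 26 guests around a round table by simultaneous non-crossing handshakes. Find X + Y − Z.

2674440

Non-crossing partitions of an n-element set are counted by C_n; here n = 13. So X = C_13 = 742900.
Ways to associate a product of 15 factors correspond to binary trees on 15 leaves, so the count is C_14. So Y = C_14 = 2674440.
Non-crossing handshake pairings of 2n people are counted by C_n; 26 people gives n = 13. So Z = C_13 = 742900.
X + Y − Z = 742900 + 2674440 − 742900 = 2674440.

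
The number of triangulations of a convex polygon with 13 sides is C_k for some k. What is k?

11

A convex 13-gon is triangulated into 11 triangles, and the number of such triangulations is the Catalan number C_{13−2} = C_11.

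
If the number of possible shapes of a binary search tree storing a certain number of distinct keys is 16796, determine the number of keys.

10

Binary search tree shapes on n keys are counted by C_n, and C_10 = 16796.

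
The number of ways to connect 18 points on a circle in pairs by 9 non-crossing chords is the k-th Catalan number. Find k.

Non-crossing perfect matchings of 2n points on a circle are counted by C_n; with 18 points, n = 9.

9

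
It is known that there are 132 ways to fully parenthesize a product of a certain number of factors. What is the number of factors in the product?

Parenthesizations of m factors are counted by C_{m−1}; 132 = C_6.
So the index is 6, and the number of factors is 6 + 1 = 7.

7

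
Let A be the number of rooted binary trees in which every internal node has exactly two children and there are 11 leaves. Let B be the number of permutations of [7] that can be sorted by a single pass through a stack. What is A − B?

A full binary tree with L leaves has L−1 internal nodes and is counted by C_{L−1}; L = 11 gives C_10. So A = C_10 = 16796.
By Knuth's characterisation, the stack-sortable permutations of length 7 are the 231-avoiders, numbering C_7. So B = C_7 = 429.
A − B = 16796 − 429 = 16367.

16367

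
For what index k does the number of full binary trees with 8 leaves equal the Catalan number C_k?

Full binary trees with 8 leaves have 8−1 = 7 internal nodes, so there are C_7 of them.

7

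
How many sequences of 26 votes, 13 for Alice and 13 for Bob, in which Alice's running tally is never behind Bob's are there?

Ballot sequences with n votes each where one side never trails are Dyck words, counted by C_n; here n = 13.
C_13 = 742900.

742900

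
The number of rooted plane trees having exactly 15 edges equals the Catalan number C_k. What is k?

15

A rooted plane tree with 15 edges has 16 nodes, and the count is C_15.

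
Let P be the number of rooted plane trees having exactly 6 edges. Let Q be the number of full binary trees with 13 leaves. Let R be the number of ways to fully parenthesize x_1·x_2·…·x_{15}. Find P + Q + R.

A rooted plane tree with 6 edges has 7 nodes, and the count is C_6. So P = C_6 = 132.
Full binary trees with 13 leaves have 13−1 = 12 internal nodes, so there are C_12 of them. So Q = C_12 = 208012.
Ways to associate a product of 15 factors correspond to binary trees on 15 leaves, so the count is C_14. So R = C_14 = 2674440.
P + Q + R = 132 + 208012 + 2674440 = 2882584.

2882584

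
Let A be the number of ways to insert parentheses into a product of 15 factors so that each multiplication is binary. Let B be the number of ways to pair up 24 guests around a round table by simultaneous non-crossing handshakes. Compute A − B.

Ways to associate a product of 15 factors correspond to binary trees on 15 leaves, so the count is C_14. So A = C_14 = 2674440.
With 24 = 2·12 people, non-crossing handshake pairings are non-crossing perfect matchings on a circle, counted by C_12. So B = C_12 = 208012.
A − B = 2674440 − 208012 = 2466428.

2466428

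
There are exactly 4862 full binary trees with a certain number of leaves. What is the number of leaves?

10

Full binary trees with L leaves are counted by C_{L−1}, and C_9 = 4862.
So the index is 9, and the number of leaves is 9 + 1 = 10.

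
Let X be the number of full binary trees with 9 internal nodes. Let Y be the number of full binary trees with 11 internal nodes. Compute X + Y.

63648

The number of full binary trees on 9 internal nodes is the Catalan number C_9. So X = C_9 = 4862.
The number of full binary trees on 11 internal nodes is the Catalan number C_11. So Y = C_11 = 58786.
X + Y = 4862 + 58786 = 63648.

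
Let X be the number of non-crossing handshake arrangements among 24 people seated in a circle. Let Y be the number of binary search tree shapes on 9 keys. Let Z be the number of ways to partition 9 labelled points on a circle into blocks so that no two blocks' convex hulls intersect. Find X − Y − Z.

198288

Non-crossing handshake pairings of 2n people are counted by C_n; 24 people gives n = 12. So X = C_12 = 208012.
Binary trees (left/right distinguished) on n nodes are counted by C_n; here n = 9. So Y = C_9 = 4862.
Non-crossing partitions of an n-element set are counted by C_n; here n = 9. So Z = C_9 = 4862.
X − Y − Z = 208012 − 4862 − 4862 = 198288.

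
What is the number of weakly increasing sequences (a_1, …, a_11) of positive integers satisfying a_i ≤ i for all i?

58786

Weakly increasing sequences with a_i ≤ i biject with Dyck paths of semilength 11, so there are C_11.
C_11 = 58786.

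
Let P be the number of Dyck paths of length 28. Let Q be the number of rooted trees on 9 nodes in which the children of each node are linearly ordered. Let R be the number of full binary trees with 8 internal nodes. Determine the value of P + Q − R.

2674440

Dyck paths of semilength n (length 2n) are counted by C_n; here n = 14. So P = C_14 = 2674440.
Rooted ordered (plane) trees on m nodes have m−1 edges and are counted by C_{m−1}; m = 9 gives C_8. So Q = C_8 = 1430.
The number of full binary trees on 8 internal nodes is the Catalan number C_8. So R = C_8 = 1430.
P + Q − R = 2674440 + 1430 − 1430 = 2674440.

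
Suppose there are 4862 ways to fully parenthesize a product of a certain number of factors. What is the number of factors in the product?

10

Parenthesizations of m factors are counted by C_{m−1}. The Catalan number equal to 4862 is C_9.
So the index is 9, and the number of factors is 9 + 1 = 10.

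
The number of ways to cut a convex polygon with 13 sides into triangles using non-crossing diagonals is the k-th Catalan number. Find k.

11

The number of triangulations of a 13-gon is the Catalan number C_11 (index = sides − 2).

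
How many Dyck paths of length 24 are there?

208012

Dyck paths of semilength n (length 2n) are counted by C_n; here n = 12.
C_12 = C(24,12)/13 = 2704156/13 = 208012.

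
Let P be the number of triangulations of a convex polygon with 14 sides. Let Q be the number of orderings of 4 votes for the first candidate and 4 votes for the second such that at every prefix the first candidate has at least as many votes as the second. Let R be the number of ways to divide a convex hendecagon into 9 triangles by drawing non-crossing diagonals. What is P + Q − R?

A convex 14-gon is triangulated into 12 triangles, and the number of such triangulations is the Catalan number C_{14−2} = C_12. So P = C_12 = 208012.
Reading a vote for the leader as '(' and for the other as ')' turns such a sequence into a balanced string of 4 pairs, so the count is C_4. So Q = C_4 = 14.
The number of triangulations of an 11-gon is the Catalan number C_9 (index = sides − 2). So R = C_9 = 4862.
P + Q − R = 208012 + 14 − 4862 = 203164.

203164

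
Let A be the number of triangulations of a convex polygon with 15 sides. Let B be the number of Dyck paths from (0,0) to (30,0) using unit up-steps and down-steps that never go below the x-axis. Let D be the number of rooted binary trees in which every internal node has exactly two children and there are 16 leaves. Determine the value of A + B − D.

742900

Triangulations of a convex m-gon are counted by C_{m−2}; with m = 15 this is C_13. So A = C_13 = 742900.
Dyck paths of semilength n (length 2n) are counted by C_n; here n = 15. So B = C_15 = 9694845.
Full binary trees with 16 leaves have 16−1 = 15 internal nodes, so there are C_15 of them. So D = C_15 = 9694845.
A + B − D = 742900 + 9694845 − 9694845 = 742900.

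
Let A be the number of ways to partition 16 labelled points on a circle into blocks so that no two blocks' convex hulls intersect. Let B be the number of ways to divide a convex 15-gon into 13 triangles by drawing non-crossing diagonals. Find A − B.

The non-crossing partitions of [16] form a lattice of size C_16. So A = C_16 = 35357670.
The number of triangulations of a 15-gon is the Catalan number C_13 (index = sides − 2). So B = C_13 = 742900.
A − B = 35357670 − 742900 = 34614770.

34614770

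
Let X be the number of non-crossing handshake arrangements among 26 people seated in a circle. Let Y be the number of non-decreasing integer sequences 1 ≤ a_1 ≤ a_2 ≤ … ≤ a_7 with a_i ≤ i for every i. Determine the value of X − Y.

Non-crossing handshake pairings of 2n people are counted by C_n; 26 people gives n = 13. So X = C_13 = 742900.
Such sub-staircase sequences of length n are counted by C_n; here n = 7. So Y = C_7 = 429.
X − Y = 742900 − 429 = 742471.

742471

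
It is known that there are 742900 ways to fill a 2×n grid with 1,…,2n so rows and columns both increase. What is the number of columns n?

13

Standard Young tableaux of shape 2×n are counted by C_n. Since C_13 = 742900, the index is 13.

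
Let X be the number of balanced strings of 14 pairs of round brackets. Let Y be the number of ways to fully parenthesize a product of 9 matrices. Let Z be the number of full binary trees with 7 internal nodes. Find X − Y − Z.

2672581

A balanced arrangement of 14 bracket pairs is a Dyck word of semilength 14, so the count is C_14. So X = C_14 = 2674440.
Parenthesizations of m factors correspond to full binary trees with m leaves, counted by C_{m−1}; m = 9 gives C_8. So Y = C_8 = 1430.
The number of full binary trees on 7 internal nodes is the Catalan number C_7. So Z = C_7 = 429.
X − Y − Z = 2674440 − 1430 − 429 = 2672581.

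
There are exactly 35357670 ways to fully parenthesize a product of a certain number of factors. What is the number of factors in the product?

Parenthesizations of m factors are counted by C_{m−1}. The Catalan number equal to 35357670 is C_16.
So the index is 16, and the number of factors is 16 + 1 = 17.

17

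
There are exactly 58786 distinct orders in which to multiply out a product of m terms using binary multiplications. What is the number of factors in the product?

12

Parenthesizations of m factors are counted by C_{m−1}. Since C_11 = 58786, the index is 11.
So the index is 11, and the number of factors is 11 + 1 = 12.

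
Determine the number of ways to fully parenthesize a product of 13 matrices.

208012

Parenthesizations of m factors correspond to full binary trees with m leaves, counted by C_{m−1}; m = 13 gives C_12.
C_12 = 208012.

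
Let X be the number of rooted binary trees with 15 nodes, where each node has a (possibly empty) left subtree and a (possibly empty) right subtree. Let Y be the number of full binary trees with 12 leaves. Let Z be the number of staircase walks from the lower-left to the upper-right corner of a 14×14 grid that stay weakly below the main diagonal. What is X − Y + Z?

Binary trees (left/right distinguished) on n nodes are counted by C_n; here n = 15. So X = C_15 = 9694845.
Full binary trees with 12 leaves have 12−1 = 11 internal nodes, so there are C_11 of them. So Y = C_11 = 58786.
Monotone paths in an n×n grid that stay weakly below the diagonal are counted by C_n; here n = 14. So Z = C_14 = 2674440.
X − Y + Z = 9694845 − 58786 + 2674440 = 12310499.

12310499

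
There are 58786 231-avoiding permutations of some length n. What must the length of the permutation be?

11

Permutations of [n] avoiding a fixed length-3 pattern are counted by C_n. Since C_11 = 58786, the index is 11.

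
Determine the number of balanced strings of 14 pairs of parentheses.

2674440

A balanced arrangement of 14 bracket pairs is a Dyck word of semilength 14, so the count is C_14.
C_14 = C(28,14)/15 = 40116600/15 = 2674440.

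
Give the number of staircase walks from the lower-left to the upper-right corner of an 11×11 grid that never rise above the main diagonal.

58786

Sub-diagonal monotone paths from (0,0) to (11,11) biject with Dyck paths of semilength 11, giving C_11.
C_11 = C(22,11)/12 = 705432/12 = 58786.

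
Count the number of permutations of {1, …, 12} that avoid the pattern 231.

208012

Permutations of [n] avoiding any single length-3 pattern are counted by C_n; here n = 12.
C_12 = 208012.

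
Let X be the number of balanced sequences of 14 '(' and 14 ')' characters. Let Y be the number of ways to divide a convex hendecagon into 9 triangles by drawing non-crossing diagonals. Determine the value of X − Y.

2669578

Balanced strings of n pairs of brackets are counted by C_n; here n = 14. So X = C_14 = 2674440.
The number of triangulations of an 11-gon is the Catalan number C_9 (index = sides − 2). So Y = C_9 = 4862.
X − Y = 2674440 − 4862 = 2669578.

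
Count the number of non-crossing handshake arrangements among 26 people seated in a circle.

With 26 = 2·13 people, non-crossing handshake pairings are non-crossing perfect matchings on a circle, counted by C_13.
C_13 = C_12 · 2(2·12+1)/(12+2) = 208012 · 50/14 = 742900.

742900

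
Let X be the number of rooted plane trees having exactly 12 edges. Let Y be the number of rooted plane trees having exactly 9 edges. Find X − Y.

203150

A rooted plane tree with 12 edges has 13 nodes, and the count is C_12. So X = C_12 = 208012.
Rooted ordered trees with n edges are counted by C_n; here n = 9. So Y = C_9 = 4862.
X − Y = 208012 − 4862 = 203150.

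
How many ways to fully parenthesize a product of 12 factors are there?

58786

Parenthesizations of m factors correspond to full binary trees with m leaves, counted by C_{m−1}; m = 12 gives C_11.
C_11 = C_10 · 2(2·10+1)/(10+2) = 16796 · 42/12 = 58786.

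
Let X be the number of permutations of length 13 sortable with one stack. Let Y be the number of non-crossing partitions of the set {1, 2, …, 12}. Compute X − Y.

534888

Stack-sortable permutations are exactly the 231-avoiding ones, counted by C_n; here n = 13. So X = C_13 = 742900.
The non-crossing partitions of [12] form a lattice of size C_12. So Y = C_12 = 208012.
X − Y = 742900 − 208012 = 534888.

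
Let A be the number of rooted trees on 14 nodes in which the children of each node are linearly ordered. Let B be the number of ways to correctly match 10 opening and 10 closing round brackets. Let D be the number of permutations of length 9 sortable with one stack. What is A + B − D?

Rooted ordered (plane) trees on m nodes have m−1 edges and are counted by C_{m−1}; m = 14 gives C_13. So A = C_13 = 742900.
With 10 pairs the number of balanced bracket strings is the Catalan number C_10. So B = C_10 = 16796.
Stack-sortable permutations are exactly the 231-avoiding ones, counted by C_n; here n = 9. So D = C_9 = 4862.
A + B − D = 742900 + 16796 − 4862 = 754834.

754834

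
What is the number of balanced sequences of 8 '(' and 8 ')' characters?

1430

A balanced arrangement of 8 bracket pairs is a Dyck word of semilength 8, so the count is C_8.
C_8 = C_7 · 2(2·7+1)/(7+2) = 429 · 30/9 = 1430.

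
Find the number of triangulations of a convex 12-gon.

The number of triangulations of a 12-gon is the Catalan number C_10 (index = sides − 2).
C_10 = C_9 · 2(2·9+1)/(9+2) = 4862 · 38/11 = 16796.

16796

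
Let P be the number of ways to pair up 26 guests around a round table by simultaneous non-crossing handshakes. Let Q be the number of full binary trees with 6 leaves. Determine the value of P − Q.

With 26 = 2·13 people, non-crossing handshake pairings are non-crossing perfect matchings on a circle, counted by C_13. So P = C_13 = 742900.
Full binary trees with 6 leaves have 6−1 = 5 internal nodes, so there are C_5 of them. So Q = C_5 = 42.
P − Q = 742900 − 42 = 742858.

742858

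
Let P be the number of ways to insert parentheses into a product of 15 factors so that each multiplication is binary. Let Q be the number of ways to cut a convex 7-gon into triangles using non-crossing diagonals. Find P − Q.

Ways to associate a product of 15 factors correspond to binary trees on 15 leaves, so the count is C_14. So P = C_14 = 2674440.
The number of triangulations of a 7-gon is the Catalan number C_5 (index = sides − 2). So Q = C_5 = 42.
P − Q = 2674440 − 42 = 2674398.

2674398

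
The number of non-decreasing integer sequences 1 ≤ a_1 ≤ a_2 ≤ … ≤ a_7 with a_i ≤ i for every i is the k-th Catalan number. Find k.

Weakly increasing sequences with a_i ≤ i biject with Dyck paths of semilength 7, so there are C_7.

7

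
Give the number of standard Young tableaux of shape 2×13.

742900

By the hook-length formula (or a Dyck-path bijection), SYT of shape 2×13 number C_13.
C_13 = 742900.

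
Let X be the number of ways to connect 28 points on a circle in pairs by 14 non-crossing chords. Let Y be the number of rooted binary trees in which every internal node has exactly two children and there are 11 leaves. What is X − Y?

2657644

Non-crossing perfect matchings of 2n points on a circle are counted by C_n; with 28 points, n = 14. So X = C_14 = 2674440.
Full binary trees with 11 leaves have 11−1 = 10 internal nodes, so there are C_10 of them. So Y = C_10 = 16796.
X − Y = 2674440 − 16796 = 2657644.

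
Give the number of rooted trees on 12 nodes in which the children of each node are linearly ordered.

A rooted plane tree on 12 nodes has 11 edges, and such trees are counted by C_11.
C_11 = C(22,11)/12 = 705432/12 = 58786.

58786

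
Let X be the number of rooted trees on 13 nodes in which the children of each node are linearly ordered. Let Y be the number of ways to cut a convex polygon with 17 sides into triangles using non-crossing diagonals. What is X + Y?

A rooted plane tree on 13 nodes has 12 edges, and such trees are counted by C_12. So X = C_12 = 208012.
Triangulations of a convex m-gon are counted by C_{m−2}; with m = 17 this is C_15. So Y = C_15 = 9694845.
X + Y = 208012 + 9694845 = 9902857.

9902857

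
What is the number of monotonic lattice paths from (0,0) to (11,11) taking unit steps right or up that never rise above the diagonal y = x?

Monotone paths in an n×n grid that stay weakly below the diagonal are counted by C_n; here n = 11.
C_11 = C_10 · 2(2·10+1)/(10+2) = 16796 · 42/12 = 58786.

58786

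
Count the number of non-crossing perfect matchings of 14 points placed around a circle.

429

Pairing 14 circle points by 7 non-crossing chords gives C_7 matchings.
C_7 = C(14,7)/8 = 3432/8 = 429.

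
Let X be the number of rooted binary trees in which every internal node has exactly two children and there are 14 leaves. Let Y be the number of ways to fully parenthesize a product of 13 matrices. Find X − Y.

A full binary tree with L leaves has L−1 internal nodes and is counted by C_{L−1}; L = 14 gives C_13. So X = C_13 = 742900.
Bracketing 13 factors into binary products is counted by C_{13−1} = C_12. So Y = C_12 = 208012.
X − Y = 742900 − 208012 = 534888.

534888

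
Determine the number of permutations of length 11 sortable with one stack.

58786

Stack-sortable permutations are exactly the 231-avoiding ones, counted by C_n; here n = 11.
C_11 = C(22,11)/12 = 705432/12 = 58786.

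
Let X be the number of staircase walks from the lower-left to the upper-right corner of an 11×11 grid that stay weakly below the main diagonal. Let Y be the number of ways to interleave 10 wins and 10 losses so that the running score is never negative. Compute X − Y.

Sub-diagonal monotone paths from (0,0) to (11,11) biject with Dyck paths of semilength 11, giving C_11. So X = C_11 = 58786.
Ballot sequences with n votes each where one side never trails are Dyck words, counted by C_n; here n = 10. So Y = C_10 = 16796.
X − Y = 58786 − 16796 = 41990.

41990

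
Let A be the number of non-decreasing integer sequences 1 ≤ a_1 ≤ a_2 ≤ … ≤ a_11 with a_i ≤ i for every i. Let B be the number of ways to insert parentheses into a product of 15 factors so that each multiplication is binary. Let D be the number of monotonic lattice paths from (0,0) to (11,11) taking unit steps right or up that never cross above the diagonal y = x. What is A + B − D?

2674440

Such sub-staircase sequences of length n are counted by C_n; here n = 11. So A = C_11 = 58786.
Parenthesizations of m factors correspond to full binary trees with m leaves, counted by C_{m−1}; m = 15 gives C_14. So B = C_14 = 2674440.
Sub-diagonal monotone paths from (0,0) to (11,11) biject with Dyck paths of semilength 11, giving C_11. So D = C_11 = 58786.
A + B − D = 58786 + 2674440 − 58786 = 2674440.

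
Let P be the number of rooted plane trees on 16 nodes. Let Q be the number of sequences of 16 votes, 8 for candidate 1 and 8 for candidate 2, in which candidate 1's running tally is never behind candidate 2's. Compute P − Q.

Rooted ordered (plane) trees on m nodes have m−1 edges and are counted by C_{m−1}; m = 16 gives C_15. So P = C_15 = 9694845.
Reading a vote for the leader as '(' and for the other as ')' turns such a sequence into a balanced string of 8 pairs, so the count is C_8. So Q = C_8 = 1430.
P − Q = 9694845 − 1430 = 9693415.

9693415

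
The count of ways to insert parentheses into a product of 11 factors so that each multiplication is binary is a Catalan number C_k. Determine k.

10

Ways to associate a product of 11 factors correspond to binary trees on 11 leaves, so the count is C_10.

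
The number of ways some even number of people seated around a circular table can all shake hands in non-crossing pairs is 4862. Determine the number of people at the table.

18

Non-crossing handshake pairings of 2n people are counted by C_n. The Catalan number equal to 4862 is C_9.
So n = 9, and there are 2n = 18 people.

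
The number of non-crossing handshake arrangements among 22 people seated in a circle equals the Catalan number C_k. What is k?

11

With 22 = 2·11 people, non-crossing handshake pairings are non-crossing perfect matchings on a circle, counted by C_11.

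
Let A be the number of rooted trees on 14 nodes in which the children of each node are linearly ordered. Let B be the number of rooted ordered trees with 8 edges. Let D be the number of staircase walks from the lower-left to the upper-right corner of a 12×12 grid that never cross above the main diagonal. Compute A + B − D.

536318

Rooted ordered (plane) trees on m nodes have m−1 edges and are counted by C_{m−1}; m = 14 gives C_13. So A = C_13 = 742900.
Rooted ordered trees with n edges are counted by C_n; here n = 8. So B = C_8 = 1430.
Monotone paths in an n×n grid that stay weakly below the diagonal are counted by C_n; here n = 12. So D = C_12 = 208012.
A + B − D = 742900 + 1430 − 208012 = 536318.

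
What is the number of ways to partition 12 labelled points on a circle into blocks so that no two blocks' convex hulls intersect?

The non-crossing partitions of [12] form a lattice of size C_12.
C_12 = C(24,12)/13 = 2704156/13 = 208012.

208012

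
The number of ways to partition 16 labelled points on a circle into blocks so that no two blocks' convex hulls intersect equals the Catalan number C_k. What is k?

16

Non-crossing partitions of an n-element set are counted by C_n; here n = 16.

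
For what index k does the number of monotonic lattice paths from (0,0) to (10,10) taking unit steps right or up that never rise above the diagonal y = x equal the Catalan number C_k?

Monotone paths in an n×n grid that stay weakly below the diagonal are counted by C_n; here n = 10.

10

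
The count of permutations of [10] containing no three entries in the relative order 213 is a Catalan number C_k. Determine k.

Permutations of [n] avoiding any single length-3 pattern are counted by C_n; here n = 10.

10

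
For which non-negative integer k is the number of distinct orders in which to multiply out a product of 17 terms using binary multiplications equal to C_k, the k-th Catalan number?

Bracketing 17 factors into binary products is counted by C_{17−1} = C_16.

16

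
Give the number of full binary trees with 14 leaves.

742900

A full binary tree with L leaves has L−1 internal nodes and is counted by C_{L−1}; L = 14 gives C_13.
C_13 = C_12 · 2(2·12+1)/(12+2) = 208012 · 50/14 = 742900.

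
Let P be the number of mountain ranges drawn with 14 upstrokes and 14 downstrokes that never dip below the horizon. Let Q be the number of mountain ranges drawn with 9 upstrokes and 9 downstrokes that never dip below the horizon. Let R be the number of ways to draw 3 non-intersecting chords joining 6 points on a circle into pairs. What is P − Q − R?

2669573

Paths of 14 up- and 14 down-steps that never dip below the axis are Dyck paths; their count is C_14. So P = C_14 = 2674440.
Dyck paths of semilength n (length 2n) are counted by C_n; here n = 9. So Q = C_9 = 4862.
Non-crossing perfect matchings of 2n points on a circle are counted by C_n; with 6 points, n = 3. So R = C_3 = 5.
P − Q − R = 2674440 − 4862 − 5 = 2669573.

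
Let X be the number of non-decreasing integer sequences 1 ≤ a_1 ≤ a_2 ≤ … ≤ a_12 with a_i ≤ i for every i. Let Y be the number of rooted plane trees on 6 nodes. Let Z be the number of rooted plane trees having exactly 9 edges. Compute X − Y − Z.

Weakly increasing sequences with a_i ≤ i biject with Dyck paths of semilength 12, so there are C_12. So X = C_12 = 208012.
Rooted ordered (plane) trees on m nodes have m−1 edges and are counted by C_{m−1}; m = 6 gives C_5. So Y = C_5 = 42.
A rooted plane tree with 9 edges has 10 nodes, and the count is C_9. So Z = C_9 = 4862.
X − Y − Z = 208012 − 42 − 4862 = 203108.

203108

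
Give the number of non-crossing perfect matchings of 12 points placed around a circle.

132

Pairing 12 circle points by 6 non-crossing chords gives C_6 matchings.
C_6 = C_5 · 2(2·5+1)/(5+2) = 42 · 22/7 = 132.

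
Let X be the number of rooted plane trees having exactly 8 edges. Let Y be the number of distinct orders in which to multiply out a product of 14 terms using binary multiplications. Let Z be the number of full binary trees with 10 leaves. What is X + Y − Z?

739468

A rooted plane tree with 8 edges has 9 nodes, and the count is C_8. So X = C_8 = 1430.
Ways to associate a product of 14 factors correspond to binary trees on 14 leaves, so the count is C_13. So Y = C_13 = 742900.
Full binary trees with 10 leaves have 10−1 = 9 internal nodes, so there are C_9 of them. So Z = C_9 = 4862.
X + Y − Z = 1430 + 742900 − 4862 = 739468.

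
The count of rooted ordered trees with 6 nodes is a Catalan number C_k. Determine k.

5

A rooted plane tree on 6 nodes has 5 edges, and such trees are counted by C_5.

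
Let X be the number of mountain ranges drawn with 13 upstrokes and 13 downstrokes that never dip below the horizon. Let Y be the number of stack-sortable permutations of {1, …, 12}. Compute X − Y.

534888

Paths of 13 up- and 13 down-steps that never dip below the axis are Dyck paths; their count is C_13. So X = C_13 = 742900.
By Knuth's characterisation, the stack-sortable permutations of length 12 are the 231-avoiders, numbering C_12. So Y = C_12 = 208012.
X − Y = 742900 − 208012 = 534888.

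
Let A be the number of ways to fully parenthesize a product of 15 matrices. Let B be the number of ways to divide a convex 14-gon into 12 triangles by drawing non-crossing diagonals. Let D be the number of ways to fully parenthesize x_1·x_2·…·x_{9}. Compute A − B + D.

Bracketing 15 factors into binary products is counted by C_{15−1} = C_14. So A = C_14 = 2674440.
The number of triangulations of a 14-gon is the Catalan number C_12 (index = sides − 2). So B = C_12 = 208012.
Ways to associate a product of 9 factors correspond to binary trees on 9 leaves, so the count is C_8. So D = C_8 = 1430.
A − B + D = 2674440 − 208012 + 1430 = 2467858.

2467858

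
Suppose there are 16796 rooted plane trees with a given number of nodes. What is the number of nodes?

11

Rooted ordered trees on m nodes are counted by C_{m−1}; 16796 = C_10.
So the index is 10, and the number of nodes is 10 + 1 = 11.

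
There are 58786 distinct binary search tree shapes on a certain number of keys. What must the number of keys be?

11

Binary search tree shapes on n keys are counted by C_n; 58786 = C_11.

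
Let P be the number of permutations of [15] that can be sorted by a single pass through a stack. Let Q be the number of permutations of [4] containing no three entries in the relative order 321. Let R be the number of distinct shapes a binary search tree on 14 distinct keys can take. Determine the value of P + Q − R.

Stack-sortable permutations are exactly the 231-avoiding ones, counted by C_n; here n = 15. So P = C_15 = 9694845.
For any fixed pattern of length 3, the pattern-avoiding permutations of [4] number C_4. So Q = C_4 = 14.
There are C_n binary search tree shapes on n keys; with n = 14 that is C_14. So R = C_14 = 2674440.
P + Q − R = 9694845 + 14 − 2674440 = 7020419.

7020419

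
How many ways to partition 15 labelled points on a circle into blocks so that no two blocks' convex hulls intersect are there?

The non-crossing partitions of [15] form a lattice of size C_15.
C_15 = C(30,15)/16 = 155117520/16 = 9694845.

9694845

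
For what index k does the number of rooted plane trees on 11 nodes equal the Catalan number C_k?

10

A rooted plane tree on 11 nodes has 10 edges, and such trees are counted by C_10.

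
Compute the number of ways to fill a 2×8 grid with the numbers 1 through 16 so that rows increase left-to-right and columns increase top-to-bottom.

1430

By the hook-length formula (or a Dyck-path bijection), SYT of shape 2×8 number C_8.
C_8 = C(16,8)/9 = 12870/9 = 1430.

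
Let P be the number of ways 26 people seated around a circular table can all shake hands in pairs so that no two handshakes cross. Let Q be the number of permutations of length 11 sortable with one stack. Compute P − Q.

684114

Non-crossing handshake pairings of 2n people are counted by C_n; 26 people gives n = 13. So P = C_13 = 742900.
Stack-sortable permutations are exactly the 231-avoiding ones, counted by C_n; here n = 11. So Q = C_11 = 58786.
P − Q = 742900 − 58786 = 684114.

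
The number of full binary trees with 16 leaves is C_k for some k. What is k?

Full binary trees with 16 leaves have 16−1 = 15 internal nodes, so there are C_15 of them.

15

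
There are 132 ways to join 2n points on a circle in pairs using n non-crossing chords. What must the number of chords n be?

Non-crossing pairings of 2n points on a circle are counted by C_n, and C_6 = 132.

6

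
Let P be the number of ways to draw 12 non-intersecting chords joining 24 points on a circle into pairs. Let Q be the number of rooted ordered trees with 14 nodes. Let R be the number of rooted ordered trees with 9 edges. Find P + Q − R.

Pairing 24 circle points by 12 non-crossing chords gives C_12 matchings. So P = C_12 = 208012.
Rooted ordered (plane) trees on m nodes have m−1 edges and are counted by C_{m−1}; m = 14 gives C_13. So Q = C_13 = 742900.
A rooted plane tree with 9 edges has 10 nodes, and the count is C_9. So R = C_9 = 4862.
P + Q − R = 208012 + 742900 − 4862 = 946050.

946050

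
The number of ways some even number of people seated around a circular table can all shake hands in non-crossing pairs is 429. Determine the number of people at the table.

14

Non-crossing handshake pairings of 2n people are counted by C_n; 429 = C_7.
So n = 7, and there are 2n = 14 people.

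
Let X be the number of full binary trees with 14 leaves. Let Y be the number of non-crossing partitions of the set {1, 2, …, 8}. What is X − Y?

Full binary trees with 14 leaves have 14−1 = 13 internal nodes, so there are C_13 of them. So X = C_13 = 742900.
The non-crossing partitions of [8] form a lattice of size C_8. So Y = C_8 = 1430.
X − Y = 742900 − 1430 = 741470.

741470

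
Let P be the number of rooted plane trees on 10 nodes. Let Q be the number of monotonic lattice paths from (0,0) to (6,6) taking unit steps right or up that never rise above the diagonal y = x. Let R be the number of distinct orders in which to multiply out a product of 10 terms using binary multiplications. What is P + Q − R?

132

Rooted ordered (plane) trees on m nodes have m−1 edges and are counted by C_{m−1}; m = 10 gives C_9. So P = C_9 = 4862.
Sub-diagonal monotone paths from (0,0) to (6,6) biject with Dyck paths of semilength 6, giving C_6. So Q = C_6 = 132.
Parenthesizations of m factors correspond to full binary trees with m leaves, counted by C_{m−1}; m = 10 gives C_9. So R = C_9 = 4862.
P + Q − R = 4862 + 132 − 4862 = 132.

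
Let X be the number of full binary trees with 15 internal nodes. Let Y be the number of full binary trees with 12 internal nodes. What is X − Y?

9486833

The number of full binary trees on 15 internal nodes is the Catalan number C_15. So X = C_15 = 9694845.
Full binary trees with n internal nodes are counted by C_n; here n = 12. So Y = C_12 = 208012.
X − Y = 9694845 − 208012 = 9486833.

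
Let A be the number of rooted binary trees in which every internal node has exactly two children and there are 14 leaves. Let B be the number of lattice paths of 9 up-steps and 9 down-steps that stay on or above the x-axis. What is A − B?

A full binary tree with L leaves has L−1 internal nodes and is counted by C_{L−1}; L = 14 gives C_13. So A = C_13 = 742900.
Paths of 9 up- and 9 down-steps that never dip below the axis are Dyck paths; their count is C_9. So B = C_9 = 4862.
A − B = 742900 − 4862 = 738038.

738038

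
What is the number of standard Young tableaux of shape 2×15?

9694845

Standard Young tableaux of shape 2×n are counted by C_n; here n = 15.
C_15 = C_14 · 2(2·14+1)/(14+2) = 2674440 · 58/16 = 9694845.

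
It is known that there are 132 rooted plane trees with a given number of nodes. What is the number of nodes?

7

Rooted ordered trees on m nodes are counted by C_{m−1}. Since C_6 = 132, the index is 6.
So the index is 6, and the number of nodes is 6 + 1 = 7.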